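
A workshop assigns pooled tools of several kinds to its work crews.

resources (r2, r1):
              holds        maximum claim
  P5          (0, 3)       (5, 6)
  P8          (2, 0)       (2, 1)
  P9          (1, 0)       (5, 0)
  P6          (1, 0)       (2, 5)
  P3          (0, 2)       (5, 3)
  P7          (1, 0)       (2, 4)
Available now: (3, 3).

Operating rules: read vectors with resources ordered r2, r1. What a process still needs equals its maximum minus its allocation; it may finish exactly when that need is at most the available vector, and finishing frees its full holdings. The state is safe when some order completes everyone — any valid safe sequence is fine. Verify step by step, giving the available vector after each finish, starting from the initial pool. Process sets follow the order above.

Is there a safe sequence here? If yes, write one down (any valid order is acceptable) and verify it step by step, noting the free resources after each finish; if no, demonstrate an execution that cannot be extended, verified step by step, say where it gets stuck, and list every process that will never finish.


SAFE. One safe sequence: P8, P3, P9, P6, P5, P7.
Key observation: P3 is the earliest step where a requested resource binds exactly: need (5, 1), pool (5, 3) at its turn.
Check, step by step:
  pool = (3, 3)
  P8: need (0, 1) fits (3, 3); releases (2, 0), pool now (5, 3)
  P3: need (5, 1) fits (5, 3); releases (0, 2), pool now (5, 5)
  P9: need (4, 0) fits (5, 5); releases (1, 0), pool now (6, 5)
  P6: need (1, 5) fits (6, 5); releases (1, 0), pool now (7, 5)
  P5: need (5, 3) fits (7, 5); releases (0, 3), pool now (7, 8)
  P7: need (1, 4) fits (7, 8); releases (1, 0), pool now (8, 8)


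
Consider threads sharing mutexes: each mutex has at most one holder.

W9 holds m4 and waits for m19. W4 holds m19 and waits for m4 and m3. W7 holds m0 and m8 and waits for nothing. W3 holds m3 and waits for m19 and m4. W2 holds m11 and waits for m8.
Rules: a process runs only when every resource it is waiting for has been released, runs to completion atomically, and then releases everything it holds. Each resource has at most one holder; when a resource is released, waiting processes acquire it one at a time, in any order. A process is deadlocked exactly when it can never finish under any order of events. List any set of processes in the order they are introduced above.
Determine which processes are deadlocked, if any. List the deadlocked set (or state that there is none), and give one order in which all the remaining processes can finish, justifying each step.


Deadlocked: W9, W4 and W3.
Key observation: along W9 -> W4 -> W9, each member waits on what the next one holds — a deadlock; W3 is caught in further circular waits.
One completion order for the rest: W7, W2.
Walking it through:
  W7 waits on nothing -> runs at once and releases m0 and m8
  W2: everything it awaited (m8) is free; runs, freeing m11


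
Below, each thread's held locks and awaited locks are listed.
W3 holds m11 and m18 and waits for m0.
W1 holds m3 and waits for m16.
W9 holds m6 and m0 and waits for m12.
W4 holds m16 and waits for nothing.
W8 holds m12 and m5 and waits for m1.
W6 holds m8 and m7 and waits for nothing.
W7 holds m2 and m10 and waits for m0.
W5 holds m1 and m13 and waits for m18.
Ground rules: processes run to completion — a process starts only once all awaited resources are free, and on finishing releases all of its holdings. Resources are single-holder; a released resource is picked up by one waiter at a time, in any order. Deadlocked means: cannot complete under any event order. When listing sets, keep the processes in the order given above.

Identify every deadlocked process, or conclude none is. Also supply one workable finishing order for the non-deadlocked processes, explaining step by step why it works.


Deadlocked: W3, W9, W8, W7 and W5.
Key observation: the knot is the closed ring of waits W3 -> W9 -> W8 -> W5 -> W3; W7 waits into the deadlock from upstream.
The rest can finish in the order W4, W1, W6.
Step-by-step check:
  run W4 (it waits on nothing); releases m16
  W1: everything it awaited (m16) is free; runs, freeing m3
  run W6 (it waits on nothing); releases m8 and m7


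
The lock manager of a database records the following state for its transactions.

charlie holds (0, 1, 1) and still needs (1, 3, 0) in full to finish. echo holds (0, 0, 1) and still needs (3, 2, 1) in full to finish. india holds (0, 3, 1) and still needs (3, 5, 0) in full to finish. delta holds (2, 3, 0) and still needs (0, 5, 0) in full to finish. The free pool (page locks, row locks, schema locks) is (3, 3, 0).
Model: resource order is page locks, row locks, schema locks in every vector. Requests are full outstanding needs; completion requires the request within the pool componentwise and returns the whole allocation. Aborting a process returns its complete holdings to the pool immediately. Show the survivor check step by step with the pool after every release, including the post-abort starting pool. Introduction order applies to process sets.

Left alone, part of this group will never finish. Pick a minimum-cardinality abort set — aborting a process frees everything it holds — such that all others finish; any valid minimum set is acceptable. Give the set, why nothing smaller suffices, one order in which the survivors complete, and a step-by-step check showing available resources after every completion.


The answer: abort india.
Key observation: before aborting india, delta was permanently blocked — no order could ever run it; afterwards it completes at step 1.
No smaller set exists: with zero aborts the deadlock remains.
The survivors complete as delta, echo, charlie. Verifying each step (starting from the post-abort pool):
  pool = (3, 6, 1)
  delta: need (0, 5, 0) fits (3, 6, 1); releases (2, 3, 0), pool now (5, 9, 1)
  echo: need (3, 2, 1) fits (5, 9, 1); releases (0, 0, 1), pool now (5, 9, 2)
  charlie: need (1, 3, 0) fits (5, 9, 2); releases (0, 1, 1), pool now (5, 10, 3)


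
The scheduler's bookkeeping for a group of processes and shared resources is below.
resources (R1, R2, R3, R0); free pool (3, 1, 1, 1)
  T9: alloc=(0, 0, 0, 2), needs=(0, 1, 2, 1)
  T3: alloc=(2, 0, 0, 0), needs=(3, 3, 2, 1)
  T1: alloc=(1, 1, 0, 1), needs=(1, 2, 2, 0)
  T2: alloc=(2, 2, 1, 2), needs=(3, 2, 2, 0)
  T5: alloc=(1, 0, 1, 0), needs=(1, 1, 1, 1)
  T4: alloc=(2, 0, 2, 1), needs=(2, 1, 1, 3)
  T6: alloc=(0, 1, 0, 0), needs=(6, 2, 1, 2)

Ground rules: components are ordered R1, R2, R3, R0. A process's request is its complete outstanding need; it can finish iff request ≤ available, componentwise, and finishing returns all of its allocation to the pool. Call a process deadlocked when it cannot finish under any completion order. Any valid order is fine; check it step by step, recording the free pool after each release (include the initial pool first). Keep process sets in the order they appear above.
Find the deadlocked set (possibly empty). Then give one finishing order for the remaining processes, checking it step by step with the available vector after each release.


Deadlocked: T3, T1, T2 and T6.
Key observation: once T5, T9, T4 finish, the pool peaks at (6, 1, 4, 4) — and every remaining process still needs more R2 than that.
A valid finishing order for the others: T5, T9, T4. Walking it through:
  pool = (3, 1, 1, 1)
  T5: need (1, 1, 1, 1) fits (3, 1, 1, 1); releases (1, 0, 1, 0), pool now (4, 1, 2, 1)
  T9: need (0, 1, 2, 1) fits (4, 1, 2, 1); releases (0, 0, 0, 2), pool now (4, 1, 2, 3)
  T4: need (2, 1, 1, 3) fits (4, 1, 2, 3); releases (2, 0, 2, 1), pool now (6, 1, 4, 4)
The blocked processes can never fit:
  T3 still needs (3, 3, 2, 1) but only (6, 1, 4, 4) is free — short on R2
  T1 still needs (1, 2, 2, 0) but only (6, 1, 4, 4) is free — short on R2
  T2 still needs (3, 2, 2, 0) but only (6, 1, 4, 4) is free — short on R2
  T6 still needs (6, 2, 1, 2) but only (6, 1, 4, 4) is free — short on R2


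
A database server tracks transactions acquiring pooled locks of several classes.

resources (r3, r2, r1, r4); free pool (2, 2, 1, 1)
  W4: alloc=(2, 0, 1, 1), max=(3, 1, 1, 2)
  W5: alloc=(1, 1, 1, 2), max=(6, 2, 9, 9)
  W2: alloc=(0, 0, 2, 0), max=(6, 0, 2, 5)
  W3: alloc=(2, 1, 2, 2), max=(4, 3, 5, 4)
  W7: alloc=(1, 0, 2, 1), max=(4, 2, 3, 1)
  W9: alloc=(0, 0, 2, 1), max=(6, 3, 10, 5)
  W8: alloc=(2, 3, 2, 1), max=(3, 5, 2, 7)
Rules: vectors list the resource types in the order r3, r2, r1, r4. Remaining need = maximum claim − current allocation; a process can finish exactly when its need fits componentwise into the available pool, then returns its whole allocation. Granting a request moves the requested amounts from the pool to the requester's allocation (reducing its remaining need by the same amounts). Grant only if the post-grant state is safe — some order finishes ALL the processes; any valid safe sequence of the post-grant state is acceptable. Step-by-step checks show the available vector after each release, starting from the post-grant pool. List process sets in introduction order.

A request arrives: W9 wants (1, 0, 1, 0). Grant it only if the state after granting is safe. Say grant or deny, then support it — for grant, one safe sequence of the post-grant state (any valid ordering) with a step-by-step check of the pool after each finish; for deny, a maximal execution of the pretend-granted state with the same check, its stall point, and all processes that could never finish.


GRANT: granting preserves safety; a valid post-grant sequence is W4, W7, W3, W2, W9, W8, W5.
Key observation: the transfer keeps a workable pool ((1, 2, 0, 1)); W4 starts the safe sequence.
Verifying the post-grant state step by step:
  pool = (1, 2, 0, 1)
  W4 needs (1, 1, 0, 1) <= (1, 2, 0, 1) -> finishes; pool += (2, 0, 1, 1) = (3, 2, 1, 2)
  W7 needs (3, 2, 1, 0) <= (3, 2, 1, 2) -> finishes; pool += (1, 0, 2, 1) = (4, 2, 3, 3)
  W3 needs (2, 2, 3, 2) <= (4, 2, 3, 3) -> finishes; pool += (2, 1, 2, 2) = (6, 3, 5, 5)
  W2 needs (6, 0, 0, 5) <= (6, 3, 5, 5) -> finishes; pool += (0, 0, 2, 0) = (6, 3, 7, 5)
  W9 needs (5, 3, 7, 4) <= (6, 3, 7, 5) -> finishes; pool += (1, 0, 3, 1) = (7, 3, 10, 6)
  W8 needs (1, 2, 0, 6) <= (7, 3, 10, 6) -> finishes; pool += (2, 3, 2, 1) = (9, 6, 12, 7)
  W5 needs (5, 1, 8, 7) <= (9, 6, 12, 7) -> finishes; pool += (1, 1, 1, 2) = (10, 7, 13, 9)


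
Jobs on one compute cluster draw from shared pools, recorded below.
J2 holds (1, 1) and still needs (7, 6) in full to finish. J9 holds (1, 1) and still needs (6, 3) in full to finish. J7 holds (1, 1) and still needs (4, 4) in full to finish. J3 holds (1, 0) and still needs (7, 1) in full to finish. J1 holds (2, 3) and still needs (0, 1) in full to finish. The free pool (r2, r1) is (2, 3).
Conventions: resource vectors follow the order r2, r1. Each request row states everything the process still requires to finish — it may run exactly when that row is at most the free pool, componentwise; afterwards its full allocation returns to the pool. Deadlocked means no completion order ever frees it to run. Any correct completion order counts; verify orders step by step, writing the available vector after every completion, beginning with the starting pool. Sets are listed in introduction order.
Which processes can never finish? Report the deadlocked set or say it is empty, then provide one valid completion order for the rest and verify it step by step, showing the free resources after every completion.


The deadlocked set is J2, J9 and J3.
Key observation: r2 is the bottleneck — with J1, J7 done the pool holds (5, 7), short of every remaining need.
The rest can finish in the order J1, J7. Verifying each step:
  pool = (2, 3)
  run J1 (needs (0, 1), free (2, 3)); after release of (2, 3) the pool is (4, 6)
  run J7 (needs (4, 4), free (4, 6)); after release of (1, 1) the pool is (5, 7)
None of the blocked processes ever fits:
  J2 cannot run: need (7, 6) vs free (5, 7) (insufficient r2)
  J9 cannot run: need (6, 3) vs free (5, 7) (insufficient r2)
  J3 cannot run: need (7, 1) vs free (5, 7) (insufficient r2)


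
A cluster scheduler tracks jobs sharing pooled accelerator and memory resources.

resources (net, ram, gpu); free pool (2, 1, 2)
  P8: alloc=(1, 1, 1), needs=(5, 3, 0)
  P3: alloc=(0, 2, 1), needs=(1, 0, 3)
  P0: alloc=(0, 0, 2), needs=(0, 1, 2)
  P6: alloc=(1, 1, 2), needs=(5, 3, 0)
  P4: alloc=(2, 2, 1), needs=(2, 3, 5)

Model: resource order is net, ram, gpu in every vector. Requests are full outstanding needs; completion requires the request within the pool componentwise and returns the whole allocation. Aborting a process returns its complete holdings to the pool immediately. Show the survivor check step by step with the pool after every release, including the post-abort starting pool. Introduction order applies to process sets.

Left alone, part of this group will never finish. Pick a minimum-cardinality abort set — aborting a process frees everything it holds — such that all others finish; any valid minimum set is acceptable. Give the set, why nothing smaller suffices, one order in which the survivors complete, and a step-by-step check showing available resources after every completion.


The answer: abort P8.
Key observation: the deadlocked P6 becomes finishable only because P8 released (1, 1, 1); it completes at step 4 below.
Why nothing smaller works: aborting no one leaves the state deadlocked as given.
Survivors finish in the order: P0, P3, P4, P6. Walking it through (pool after the aborts first):
  pool = (3, 2, 3)
  P0 needs (0, 1, 2) <= (3, 2, 3) -> finishes; pool += (0, 0, 2) = (3, 2, 5)
  P3 needs (1, 0, 3) <= (3, 2, 5) -> finishes; pool += (0, 2, 1) = (3, 4, 6)
  P4 needs (2, 3, 5) <= (3, 4, 6) -> finishes; pool += (2, 2, 1) = (5, 6, 7)
  P6 needs (5, 3, 0) <= (5, 6, 7) -> finishes; pool += (1, 1, 2) = (6, 7, 9)


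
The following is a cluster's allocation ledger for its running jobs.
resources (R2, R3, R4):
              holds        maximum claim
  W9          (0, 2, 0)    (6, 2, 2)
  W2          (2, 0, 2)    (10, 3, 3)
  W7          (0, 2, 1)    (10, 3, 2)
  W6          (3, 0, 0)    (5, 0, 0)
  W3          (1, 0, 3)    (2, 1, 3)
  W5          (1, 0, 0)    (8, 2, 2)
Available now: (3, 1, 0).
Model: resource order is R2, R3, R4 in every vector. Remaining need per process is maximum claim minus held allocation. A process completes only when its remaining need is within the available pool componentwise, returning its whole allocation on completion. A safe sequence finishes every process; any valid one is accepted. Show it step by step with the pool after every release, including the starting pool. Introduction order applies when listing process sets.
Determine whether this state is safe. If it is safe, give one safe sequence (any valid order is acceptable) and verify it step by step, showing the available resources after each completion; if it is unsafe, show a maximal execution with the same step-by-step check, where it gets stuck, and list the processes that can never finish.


SAFE — a valid safe sequence is W3, W6, W9, W5, W2, W7.
Key observation: the first exact fit in this order is W3 — it needs (1, 1, 0) with (3, 1, 0) free, meeting a requested resource to the last unit.
Check, step by step:
  pool = (3, 1, 0)
  run W3 (needs (1, 1, 0), free (3, 1, 0)); after release of (1, 0, 3) the pool is (4, 1, 3)
  run W6 (needs (2, 0, 0), free (4, 1, 3)); after release of (3, 0, 0) the pool is (7, 1, 3)
  run W9 (needs (6, 0, 2), free (7, 1, 3)); after release of (0, 2, 0) the pool is (7, 3, 3)
  run W5 (needs (7, 2, 2), free (7, 3, 3)); after release of (1, 0, 0) the pool is (8, 3, 3)
  run W2 (needs (8, 3, 1), free (8, 3, 3)); after release of (2, 0, 2) the pool is (10, 3, 5)
  run W7 (needs (10, 1, 1), free (10, 3, 5)); after release of (0, 2, 1) the pool is (10, 5, 6)


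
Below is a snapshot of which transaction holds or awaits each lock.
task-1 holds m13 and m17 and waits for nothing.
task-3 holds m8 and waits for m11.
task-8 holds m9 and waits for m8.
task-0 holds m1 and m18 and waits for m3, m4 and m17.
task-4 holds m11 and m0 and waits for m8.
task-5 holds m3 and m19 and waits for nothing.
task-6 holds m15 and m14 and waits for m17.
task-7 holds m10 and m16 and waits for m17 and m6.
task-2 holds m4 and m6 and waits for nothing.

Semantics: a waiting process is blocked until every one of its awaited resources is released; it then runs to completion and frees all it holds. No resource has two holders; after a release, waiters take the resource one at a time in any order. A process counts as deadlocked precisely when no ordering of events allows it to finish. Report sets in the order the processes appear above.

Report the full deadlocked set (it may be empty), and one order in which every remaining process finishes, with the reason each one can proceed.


Deadlocked: task-3, task-8 and task-4.
Key observation: the knot is the closed ring of waits task-3 -> task-4 -> task-3; task-8 waits into the deadlock from upstream.
A valid finishing order for the others: task-1, task-5, task-2, task-7, task-0, task-6.
Check, step by step:
  task-1 waits on nothing -> runs at once and releases m13 and m17
  task-5 waits on nothing -> runs at once and releases m3 and m19
  task-2 waits on nothing -> runs at once and releases m4 and m6
  task-7 waits on m17 and m6 — all released -> runs and releases m10 and m16
  task-0 waits on m3, m4 and m17 — all released -> runs and releases m1 and m18
  task-6 waits on m17 — all released -> runs and releases m15 and m14


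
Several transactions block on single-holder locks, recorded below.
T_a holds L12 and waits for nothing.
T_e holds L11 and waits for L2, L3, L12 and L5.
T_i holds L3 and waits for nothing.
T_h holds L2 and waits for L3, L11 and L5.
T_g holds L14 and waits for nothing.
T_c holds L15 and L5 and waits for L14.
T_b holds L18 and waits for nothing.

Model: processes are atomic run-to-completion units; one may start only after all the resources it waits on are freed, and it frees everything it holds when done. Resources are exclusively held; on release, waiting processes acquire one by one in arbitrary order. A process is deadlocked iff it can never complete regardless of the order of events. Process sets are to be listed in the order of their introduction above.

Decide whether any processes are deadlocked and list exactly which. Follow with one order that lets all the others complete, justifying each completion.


Deadlocked: T_e and T_h.
Key observation: nobody on the ring T_e -> T_h -> T_e can start until another member finishes, which never happens; no other process is dragged down with it.
The rest can finish in the order T_b, T_g, T_i, T_c, T_a.
Verifying each step:
  T_b waits on nothing -> runs at once and releases L18
  T_g waits on nothing -> runs at once and releases L14
  T_i waits on nothing -> runs at once and releases L3
  run T_c (all its waits — L14 — are resolved); releases L15 and L5
  T_a waits on nothing -> runs at once and releases L12


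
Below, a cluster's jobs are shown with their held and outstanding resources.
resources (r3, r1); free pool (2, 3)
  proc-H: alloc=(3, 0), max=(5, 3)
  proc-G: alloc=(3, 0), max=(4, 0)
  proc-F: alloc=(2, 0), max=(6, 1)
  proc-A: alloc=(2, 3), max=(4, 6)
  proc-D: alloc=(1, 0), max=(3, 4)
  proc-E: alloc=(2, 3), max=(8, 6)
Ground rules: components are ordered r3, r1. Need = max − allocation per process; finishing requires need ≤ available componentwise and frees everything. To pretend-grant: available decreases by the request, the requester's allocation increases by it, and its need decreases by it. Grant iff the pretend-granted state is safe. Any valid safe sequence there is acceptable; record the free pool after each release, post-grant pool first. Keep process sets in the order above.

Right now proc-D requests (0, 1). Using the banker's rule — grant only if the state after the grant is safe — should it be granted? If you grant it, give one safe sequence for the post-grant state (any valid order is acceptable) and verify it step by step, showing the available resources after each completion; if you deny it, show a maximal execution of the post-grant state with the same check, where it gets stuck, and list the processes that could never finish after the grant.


DENY: after the grant no complete ordering would exist.
Key observation: r1 is the bottleneck — with proc-G, proc-F done the pool holds (7, 2), short of every remaining need.
On the post-grant state, proc-G, proc-F is a maximal run — nothing extends it. Step-by-step check:
  pool = (2, 2)
  proc-G: need (1, 0) fits (2, 2); releases (3, 0), pool now (5, 2)
  proc-F: need (4, 1) fits (5, 2); releases (2, 0), pool now (7, 2)
  blocked: proc-H wants (2, 3), pool (7, 2) — not enough r1
  blocked: proc-A wants (2, 3), pool (7, 2) — not enough r1
  blocked: proc-D wants (2, 3), pool (7, 2) — not enough r1
  blocked: proc-E wants (6, 3), pool (7, 2) — not enough r1
Post-grant, the permanently blocked set is proc-H, proc-A, proc-D and proc-E.


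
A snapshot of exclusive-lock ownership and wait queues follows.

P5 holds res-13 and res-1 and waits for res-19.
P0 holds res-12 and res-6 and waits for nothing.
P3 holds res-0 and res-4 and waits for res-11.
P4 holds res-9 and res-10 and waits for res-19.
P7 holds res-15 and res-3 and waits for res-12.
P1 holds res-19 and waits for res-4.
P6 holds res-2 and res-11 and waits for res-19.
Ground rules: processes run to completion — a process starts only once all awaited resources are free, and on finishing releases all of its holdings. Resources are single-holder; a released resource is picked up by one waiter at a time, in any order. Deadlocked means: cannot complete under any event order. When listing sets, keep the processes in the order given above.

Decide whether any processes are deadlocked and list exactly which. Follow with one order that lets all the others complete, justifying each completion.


Deadlocked set: P5, P3, P4, P1 and P6.
Key observation: the wait chain closes on itself along P1 -> P3 -> P6 -> P1; P5 and P4 wait into the deadlock from upstream.
The rest can finish in the order P0, P7.
Walking it through:
  P0: no waits; runs immediately, freeing res-12 and res-6
  P7: everything it awaited (res-12) is free; runs, freeing res-15 and res-3


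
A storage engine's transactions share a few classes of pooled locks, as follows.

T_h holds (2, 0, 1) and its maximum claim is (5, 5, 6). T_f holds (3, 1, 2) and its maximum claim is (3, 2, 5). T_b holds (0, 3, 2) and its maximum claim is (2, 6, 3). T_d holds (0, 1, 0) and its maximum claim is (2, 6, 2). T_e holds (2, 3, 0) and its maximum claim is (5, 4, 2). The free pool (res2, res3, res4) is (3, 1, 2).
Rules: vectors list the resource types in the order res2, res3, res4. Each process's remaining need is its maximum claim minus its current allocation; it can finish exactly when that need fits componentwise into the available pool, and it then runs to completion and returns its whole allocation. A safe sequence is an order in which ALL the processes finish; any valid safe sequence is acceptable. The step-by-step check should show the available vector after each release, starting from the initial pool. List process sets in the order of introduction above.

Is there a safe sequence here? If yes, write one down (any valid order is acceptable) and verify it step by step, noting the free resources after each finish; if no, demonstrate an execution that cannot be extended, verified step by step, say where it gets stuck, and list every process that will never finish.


SAFE — a valid safe sequence is T_e, T_b, T_f, T_d, T_h.
Key observation: T_e is the earliest step where a requested resource binds exactly: need (3, 1, 2), pool (3, 1, 2) at its turn.
Check, step by step:
  pool = (3, 1, 2)
  T_e: need (3, 1, 2) fits (3, 1, 2); releases (2, 3, 0), pool now (5, 4, 2)
  T_b: need (2, 3, 1) fits (5, 4, 2); releases (0, 3, 2), pool now (5, 7, 4)
  T_f: need (0, 1, 3) fits (5, 7, 4); releases (3, 1, 2), pool now (8, 8, 6)
  T_d: need (2, 5, 2) fits (8, 8, 6); releases (0, 1, 0), pool now (8, 9, 6)
  T_h: need (3, 5, 5) fits (8, 9, 6); releases (2, 0, 1), pool now (10, 9, 7)


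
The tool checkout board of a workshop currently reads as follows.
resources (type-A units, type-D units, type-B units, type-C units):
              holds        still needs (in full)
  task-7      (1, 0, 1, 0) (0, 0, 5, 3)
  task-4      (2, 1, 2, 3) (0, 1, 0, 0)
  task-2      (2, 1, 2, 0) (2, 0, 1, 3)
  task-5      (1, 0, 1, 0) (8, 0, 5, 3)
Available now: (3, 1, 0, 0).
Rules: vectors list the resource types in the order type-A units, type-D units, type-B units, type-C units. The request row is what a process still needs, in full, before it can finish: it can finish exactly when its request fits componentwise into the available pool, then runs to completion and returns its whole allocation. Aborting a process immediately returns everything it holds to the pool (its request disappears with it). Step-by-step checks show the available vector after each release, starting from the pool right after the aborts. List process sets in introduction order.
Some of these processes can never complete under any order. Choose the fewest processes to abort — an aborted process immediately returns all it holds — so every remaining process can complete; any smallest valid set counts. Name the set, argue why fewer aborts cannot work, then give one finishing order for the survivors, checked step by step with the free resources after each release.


Abort task-5.
Key observation: the returned (1, 0, 1, 0) from task-5 is what brings task-7 — unrunnable before, under any order — into play at step 3.
No smaller set exists: with zero aborts the deadlock remains.
Survivors finish in the order: task-4, task-2, task-7. Walking it through (pool after the aborts first):
  pool = (4, 1, 1, 0)
  run task-4 (needs (0, 1, 0, 0), free (4, 1, 1, 0)); after release of (2, 1, 2, 3) the pool is (6, 2, 3, 3)
  run task-2 (needs (2, 0, 1, 3), free (6, 2, 3, 3)); after release of (2, 1, 2, 0) the pool is (8, 3, 5, 3)
  run task-7 (needs (0, 0, 5, 3), free (8, 3, 5, 3)); after release of (1, 0, 1, 0) the pool is (9, 3, 6, 3)


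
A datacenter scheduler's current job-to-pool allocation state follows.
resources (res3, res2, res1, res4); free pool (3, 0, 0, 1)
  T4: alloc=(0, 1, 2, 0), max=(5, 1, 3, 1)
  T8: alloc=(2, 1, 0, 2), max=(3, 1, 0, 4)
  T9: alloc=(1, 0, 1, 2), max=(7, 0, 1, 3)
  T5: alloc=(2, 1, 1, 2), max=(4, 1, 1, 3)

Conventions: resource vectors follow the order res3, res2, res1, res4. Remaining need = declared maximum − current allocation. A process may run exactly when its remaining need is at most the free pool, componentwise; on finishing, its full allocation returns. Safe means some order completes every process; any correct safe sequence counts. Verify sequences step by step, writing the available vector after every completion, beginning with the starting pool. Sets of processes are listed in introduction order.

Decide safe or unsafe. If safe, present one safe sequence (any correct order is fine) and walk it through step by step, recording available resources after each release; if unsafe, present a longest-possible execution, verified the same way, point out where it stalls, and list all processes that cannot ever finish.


SAFE — a valid safe sequence is T5, T4, T8, T9.
Key observation: the first exact fit in this order is T5 — it needs (2, 0, 0, 1) with (3, 0, 0, 1) free, meeting a requested resource to the last unit.
Step-by-step check:
  pool = (3, 0, 0, 1)
  T5: need (2, 0, 0, 1) fits (3, 0, 0, 1); releases (2, 1, 1, 2), pool now (5, 1, 1, 3)
  T4: need (5, 0, 1, 1) fits (5, 1, 1, 3); releases (0, 1, 2, 0), pool now (5, 2, 3, 3)
  T8: need (1, 0, 0, 2) fits (5, 2, 3, 3); releases (2, 1, 0, 2), pool now (7, 3, 3, 5)
  T9: need (6, 0, 0, 1) fits (7, 3, 3, 5); releases (1, 0, 1, 2), pool now (8, 3, 4, 7)


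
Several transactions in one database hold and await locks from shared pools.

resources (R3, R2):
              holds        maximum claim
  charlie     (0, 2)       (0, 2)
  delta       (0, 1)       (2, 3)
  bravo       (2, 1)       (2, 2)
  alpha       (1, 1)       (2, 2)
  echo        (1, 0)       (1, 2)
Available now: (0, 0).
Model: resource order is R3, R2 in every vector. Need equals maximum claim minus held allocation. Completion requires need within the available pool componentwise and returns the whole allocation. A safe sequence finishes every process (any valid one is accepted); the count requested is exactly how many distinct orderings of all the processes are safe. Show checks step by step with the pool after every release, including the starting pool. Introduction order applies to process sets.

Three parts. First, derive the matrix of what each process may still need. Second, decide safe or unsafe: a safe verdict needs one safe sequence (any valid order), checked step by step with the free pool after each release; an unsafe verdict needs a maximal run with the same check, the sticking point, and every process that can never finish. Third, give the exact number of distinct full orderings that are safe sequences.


(1) Outstanding need per process (order R3, R2):
  charlie: (0, 0)
  delta: (2, 2)
  bravo: (0, 1)
  alpha: (1, 1)
  echo: (0, 2)
(2) The state is SAFE; one workable sequence: charlie, echo, bravo, alpha, delta.
Key observation: the first exact fit in this order is echo — it needs (0, 2) with (0, 2) free, meeting a requested resource to the last unit.
Check, step by step:
  pool = (0, 0)
  charlie needs (0, 0) <= (0, 0) -> finishes; pool += (0, 2) = (0, 2)
  echo needs (0, 2) <= (0, 2) -> finishes; pool += (1, 0) = (1, 2)
  bravo needs (0, 1) <= (1, 2) -> finishes; pool += (2, 1) = (3, 3)
  alpha needs (1, 1) <= (3, 3) -> finishes; pool += (1, 1) = (4, 4)
  delta needs (2, 2) <= (4, 4) -> finishes; pool += (0, 1) = (4, 5)
(3) Exactly 10 of the possible complete orderings are safe sequences.


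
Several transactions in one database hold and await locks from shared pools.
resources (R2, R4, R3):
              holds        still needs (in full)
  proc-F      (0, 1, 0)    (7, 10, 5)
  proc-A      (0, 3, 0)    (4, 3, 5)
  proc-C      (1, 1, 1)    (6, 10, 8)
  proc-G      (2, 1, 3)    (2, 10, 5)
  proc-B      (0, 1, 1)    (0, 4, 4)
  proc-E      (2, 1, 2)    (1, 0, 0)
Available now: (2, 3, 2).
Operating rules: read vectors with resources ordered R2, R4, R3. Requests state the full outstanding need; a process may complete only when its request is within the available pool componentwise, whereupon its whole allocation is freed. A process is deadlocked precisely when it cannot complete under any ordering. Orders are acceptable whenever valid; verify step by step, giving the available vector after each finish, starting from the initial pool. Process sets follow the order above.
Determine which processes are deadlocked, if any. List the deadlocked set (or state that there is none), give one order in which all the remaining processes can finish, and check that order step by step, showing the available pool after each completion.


Deadlocked: proc-F, proc-C and proc-G.
Key observation: the wall is R4: completing proc-E, proc-B, proc-A brings the pool only to (4, 8, 5), and all the rest need more.
One completion order for the rest: proc-E, proc-B, proc-A. Check, step by step:
  pool = (2, 3, 2)
  proc-E needs (1, 0, 0) <= (2, 3, 2) -> finishes; pool += (2, 1, 2) = (4, 4, 4)
  proc-B needs (0, 4, 4) <= (4, 4, 4) -> finishes; pool += (0, 1, 1) = (4, 5, 5)
  proc-A needs (4, 3, 5) <= (4, 5, 5) -> finishes; pool += (0, 3, 0) = (4, 8, 5)
The stuck group stays short no matter what:
  proc-F still needs (7, 10, 5) but only (4, 8, 5) is free — short on R2 and R4
  proc-C still needs (6, 10, 8) but only (4, 8, 5) is free — short on R2, R4 and R3
  proc-G still needs (2, 10, 5) but only (4, 8, 5) is free — short on R4


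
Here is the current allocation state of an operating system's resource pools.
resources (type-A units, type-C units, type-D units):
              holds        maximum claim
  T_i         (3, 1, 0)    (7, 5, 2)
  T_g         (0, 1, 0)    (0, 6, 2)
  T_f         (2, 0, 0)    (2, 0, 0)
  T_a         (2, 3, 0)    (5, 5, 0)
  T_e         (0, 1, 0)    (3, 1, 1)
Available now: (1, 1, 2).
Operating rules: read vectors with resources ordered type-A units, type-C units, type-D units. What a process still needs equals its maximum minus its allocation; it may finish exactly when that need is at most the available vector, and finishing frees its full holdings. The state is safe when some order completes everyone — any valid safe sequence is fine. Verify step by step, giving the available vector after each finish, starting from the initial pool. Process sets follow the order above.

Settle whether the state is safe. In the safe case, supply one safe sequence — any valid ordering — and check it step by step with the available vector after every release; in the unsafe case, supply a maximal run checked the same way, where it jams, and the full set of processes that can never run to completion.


The state is SAFE; one workable sequence: T_f, T_e, T_a, T_i, T_g.
Key observation: the order's first zero-slack moment is T_e ((3, 0, 1) needed, (3, 1, 2) free — a requested resource with nothing to spare).
Verifying each step:
  pool = (1, 1, 2)
  T_f needs (0, 0, 0) <= (1, 1, 2) -> finishes; pool += (2, 0, 0) = (3, 1, 2)
  T_e needs (3, 0, 1) <= (3, 1, 2) -> finishes; pool += (0, 1, 0) = (3, 2, 2)
  T_a needs (3, 2, 0) <= (3, 2, 2) -> finishes; pool += (2, 3, 0) = (5, 5, 2)
  T_i needs (4, 4, 2) <= (5, 5, 2) -> finishes; pool += (3, 1, 0) = (8, 6, 2)
  T_g needs (0, 5, 2) <= (8, 6, 2) -> finishes; pool += (0, 1, 0) = (8, 7, 2)


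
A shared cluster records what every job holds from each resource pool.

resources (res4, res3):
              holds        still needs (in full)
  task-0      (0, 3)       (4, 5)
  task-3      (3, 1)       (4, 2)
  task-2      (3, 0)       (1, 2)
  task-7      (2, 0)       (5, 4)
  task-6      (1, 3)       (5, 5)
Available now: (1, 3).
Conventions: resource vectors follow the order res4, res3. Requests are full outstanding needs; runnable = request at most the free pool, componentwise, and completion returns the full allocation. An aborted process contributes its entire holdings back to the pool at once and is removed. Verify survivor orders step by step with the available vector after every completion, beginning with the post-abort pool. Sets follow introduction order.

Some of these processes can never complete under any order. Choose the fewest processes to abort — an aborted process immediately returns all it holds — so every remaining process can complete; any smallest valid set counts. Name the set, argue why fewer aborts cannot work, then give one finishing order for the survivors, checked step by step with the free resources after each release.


The answer: abort task-0.
Key observation: no ordering could ever have run task-6 before the abort of task-0; with (0, 3) back in the pool it fits at step 4.
Minimality: the empty abort set fails — the state is deadlocked as it stands.
Survivors finish in the order: task-2, task-3, task-7, task-6. Step-by-step check (pool after the aborts first):
  pool = (1, 6)
  task-2: need (1, 2) fits (1, 6); releases (3, 0), pool now (4, 6)
  task-3: need (4, 2) fits (4, 6); releases (3, 1), pool now (7, 7)
  task-7: need (5, 4) fits (7, 7); releases (2, 0), pool now (9, 7)
  task-6: need (5, 5) fits (9, 7); releases (1, 3), pool now (10, 10)


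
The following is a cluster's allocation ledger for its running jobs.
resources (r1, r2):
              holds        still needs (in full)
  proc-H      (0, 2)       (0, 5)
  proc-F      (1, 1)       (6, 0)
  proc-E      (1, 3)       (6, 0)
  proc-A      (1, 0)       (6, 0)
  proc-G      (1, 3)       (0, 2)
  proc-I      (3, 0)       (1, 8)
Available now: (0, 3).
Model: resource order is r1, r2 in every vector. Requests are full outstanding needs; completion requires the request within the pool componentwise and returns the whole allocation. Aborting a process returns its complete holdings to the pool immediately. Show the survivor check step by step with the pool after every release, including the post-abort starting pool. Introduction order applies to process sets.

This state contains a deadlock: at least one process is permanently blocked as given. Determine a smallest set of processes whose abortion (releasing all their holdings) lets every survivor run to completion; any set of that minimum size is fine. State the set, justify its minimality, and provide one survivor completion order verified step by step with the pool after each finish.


The answer: abort proc-F and proc-A.
Key observation: no ordering could ever have run proc-E before the abort of proc-F and proc-A; with (2, 1) back in the pool it fits at step 4.
Why nothing smaller works — every single abort fails: proc-H alone leaves proc-F blocked (short on r1); proc-F alone leaves proc-E blocked (short on r1); proc-E alone leaves proc-F blocked (short on r1); proc-A alone leaves proc-F blocked (short on r1); proc-G alone leaves proc-F blocked (short on r1); proc-I alone leaves proc-F blocked (short on r1).
Survivors finish in the order: proc-G, proc-H, proc-I, proc-E. Walking it through (pool after the aborts first):
  pool = (2, 4)
  run proc-G (needs (0, 2), free (2, 4)); after release of (1, 3) the pool is (3, 7)
  run proc-H (needs (0, 5), free (3, 7)); after release of (0, 2) the pool is (3, 9)
  run proc-I (needs (1, 8), free (3, 9)); after release of (3, 0) the pool is (6, 9)
  run proc-E (needs (6, 0), free (6, 9)); after release of (1, 3) the pool is (7, 12)


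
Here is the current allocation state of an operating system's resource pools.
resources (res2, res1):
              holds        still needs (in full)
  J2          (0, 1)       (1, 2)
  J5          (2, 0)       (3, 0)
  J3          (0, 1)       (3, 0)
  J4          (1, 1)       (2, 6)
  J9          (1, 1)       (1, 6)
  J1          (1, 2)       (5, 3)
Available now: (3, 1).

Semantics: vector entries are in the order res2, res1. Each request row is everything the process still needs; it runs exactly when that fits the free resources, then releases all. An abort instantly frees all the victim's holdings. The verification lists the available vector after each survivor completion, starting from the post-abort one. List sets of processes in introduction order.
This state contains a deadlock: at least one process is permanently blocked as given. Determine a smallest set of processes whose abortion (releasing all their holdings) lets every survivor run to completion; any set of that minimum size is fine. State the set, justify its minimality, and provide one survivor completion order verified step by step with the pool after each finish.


Abort J4.
Key observation: no ordering could ever have run J9 before the abort of J4; with (1, 1) back in the pool it fits at step 5.
No smaller set exists: with zero aborts the deadlock remains.
Survivors finish in the order: J5, J3, J1, J2, J9. Verifying each step (pool after the aborts first):
  pool = (4, 2)
  J5 needs (3, 0) <= (4, 2) -> finishes; pool += (2, 0) = (6, 2)
  J3 needs (3, 0) <= (6, 2) -> finishes; pool += (0, 1) = (6, 3)
  J1 needs (5, 3) <= (6, 3) -> finishes; pool += (1, 2) = (7, 5)
  J2 needs (1, 2) <= (7, 5) -> finishes; pool += (0, 1) = (7, 6)
  J9 needs (1, 6) <= (7, 6) -> finishes; pool += (1, 1) = (8, 7)


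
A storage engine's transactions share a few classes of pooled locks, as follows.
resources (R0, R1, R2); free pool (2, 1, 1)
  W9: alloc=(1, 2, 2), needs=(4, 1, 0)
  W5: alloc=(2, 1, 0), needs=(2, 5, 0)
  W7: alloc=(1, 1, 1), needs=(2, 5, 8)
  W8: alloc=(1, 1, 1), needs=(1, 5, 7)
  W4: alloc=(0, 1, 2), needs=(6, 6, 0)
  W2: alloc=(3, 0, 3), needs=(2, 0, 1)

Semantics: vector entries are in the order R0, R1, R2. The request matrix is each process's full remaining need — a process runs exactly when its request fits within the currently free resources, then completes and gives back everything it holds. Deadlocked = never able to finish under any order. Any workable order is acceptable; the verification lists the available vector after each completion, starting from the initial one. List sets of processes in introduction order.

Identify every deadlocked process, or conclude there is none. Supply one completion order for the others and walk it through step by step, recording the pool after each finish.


Deadlocked: W5, W7, W8 and W4.
Key observation: no order helps: past W2, W9, the free pool tops out at (6, 3, 6), below what each blocked process needs in R1.
One completion order for the rest: W2, W9. Walking it through:
  pool = (2, 1, 1)
  W2 needs (2, 0, 1) <= (2, 1, 1) -> finishes; pool += (3, 0, 3) = (5, 1, 4)
  W9 needs (4, 1, 0) <= (5, 1, 4) -> finishes; pool += (1, 2, 2) = (6, 3, 6)
None of the blocked processes ever fits:
  W5 still needs (2, 5, 0) but only (6, 3, 6) is free — short on R1
  W7 still needs (2, 5, 8) but only (6, 3, 6) is free — short on R1 and R2
  W8 still needs (1, 5, 7) but only (6, 3, 6) is free — short on R1 and R2
  W4 still needs (6, 6, 0) but only (6, 3, 6) is free — short on R1
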